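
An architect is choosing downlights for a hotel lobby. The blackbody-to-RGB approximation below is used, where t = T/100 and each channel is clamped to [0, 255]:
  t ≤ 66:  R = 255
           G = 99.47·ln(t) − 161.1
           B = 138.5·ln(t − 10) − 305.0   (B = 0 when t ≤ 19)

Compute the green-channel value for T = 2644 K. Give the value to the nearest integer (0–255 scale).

t = 2644/100 = 26.44; the t ≤ 66 branch applies.
G = 99.47·ln 26.44 − 161.1 = 99.47·3.2749 − 161.1 = 164.652.
Rounded: 165.

165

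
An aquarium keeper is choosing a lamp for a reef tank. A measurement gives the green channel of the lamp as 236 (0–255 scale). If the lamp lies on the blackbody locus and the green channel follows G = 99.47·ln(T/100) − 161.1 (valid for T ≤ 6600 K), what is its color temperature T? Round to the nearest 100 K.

ln t = (236 + 161.1) / 99.47 = 3.9922.
t = e^3.9922 = 54.172.
T = 100·t = 5417 K → 5400 K to the nearest 100 K.

5400 K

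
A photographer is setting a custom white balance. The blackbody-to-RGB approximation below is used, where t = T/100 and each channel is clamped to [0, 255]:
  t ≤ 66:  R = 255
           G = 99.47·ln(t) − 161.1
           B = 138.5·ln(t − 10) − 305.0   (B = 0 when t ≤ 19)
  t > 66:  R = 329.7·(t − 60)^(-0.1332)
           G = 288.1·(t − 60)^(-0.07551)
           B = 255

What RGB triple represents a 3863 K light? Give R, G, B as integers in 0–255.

R=255, G=202, B=160

t = 3863/100 = 38.63; the t ≤ 66 branch applies.
R = 255 by definition for t ≤ 66.
G = 99.47·ln 38.63 − 161.1 = 99.47·3.6540 − 161.1 = 202.366.
B = 138.5·ln(38.63 − 10) − 305.0 = 138.5·ln 28.63 − 305.0 = 138.5·3.3545 − 305.0 = 159.592.
Rounded: (255, 202, 160).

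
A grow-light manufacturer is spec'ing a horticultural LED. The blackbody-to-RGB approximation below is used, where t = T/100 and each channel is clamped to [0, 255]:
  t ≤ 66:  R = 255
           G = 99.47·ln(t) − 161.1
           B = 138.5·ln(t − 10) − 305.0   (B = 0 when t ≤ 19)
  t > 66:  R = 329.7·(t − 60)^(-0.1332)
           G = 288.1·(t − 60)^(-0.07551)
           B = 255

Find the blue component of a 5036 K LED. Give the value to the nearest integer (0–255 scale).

t = 5036/100 = 50.36; the t ≤ 66 branch applies.
B = 138.5·ln(50.36 − 10) − 305.0 = 138.5·ln 40.36 − 305.0 = 138.5·3.6978 − 305.0 = 207.151.
Rounded: 207.

207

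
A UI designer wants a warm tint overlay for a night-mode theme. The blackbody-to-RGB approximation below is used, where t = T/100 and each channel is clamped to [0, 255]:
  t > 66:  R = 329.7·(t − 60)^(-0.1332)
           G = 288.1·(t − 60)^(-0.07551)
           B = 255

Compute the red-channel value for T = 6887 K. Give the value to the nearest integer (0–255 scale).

247

t = 6887/100 = 68.87; the t > 66 branch applies.
R = 329.7·(68.87 − 60)^(-0.1332) = 329.7·8.87^(-0.1332) = 329.7·0.74772 = 246.522.
Rounded: 247.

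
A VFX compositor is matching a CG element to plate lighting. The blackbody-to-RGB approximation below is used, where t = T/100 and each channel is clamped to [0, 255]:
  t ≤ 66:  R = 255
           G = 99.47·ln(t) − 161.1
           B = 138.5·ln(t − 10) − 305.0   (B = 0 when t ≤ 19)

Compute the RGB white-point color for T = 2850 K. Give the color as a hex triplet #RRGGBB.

t = 2850/100 = 28.5; the t ≤ 66 branch applies.
R = 255 by definition for t ≤ 66.
G = 99.47·ln 28.5 − 161.1 = 99.47·3.3499 − 161.1 = 172.115.
B = 138.5·ln(28.5 − 10) − 305.0 = 138.5·ln 18.5 − 305.0 = 138.5·2.9178 − 305.0 = 99.111.
Rounded: (255, 172, 99).
In hex: #FFAC63.

#FFAC63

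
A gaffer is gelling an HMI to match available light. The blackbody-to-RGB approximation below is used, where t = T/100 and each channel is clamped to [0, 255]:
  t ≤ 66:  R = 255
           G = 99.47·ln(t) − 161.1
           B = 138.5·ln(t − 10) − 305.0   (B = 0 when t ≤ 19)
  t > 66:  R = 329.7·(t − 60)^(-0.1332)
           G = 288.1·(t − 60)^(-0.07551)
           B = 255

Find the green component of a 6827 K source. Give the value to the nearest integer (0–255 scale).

t = 6827/100 = 68.27; the t > 66 branch applies.
G = 288.1·(68.27 − 60)^(-0.07551) = 288.1·8.27^(-0.07551) = 288.1·0.85255 = 245.619.
Rounded: 246.

246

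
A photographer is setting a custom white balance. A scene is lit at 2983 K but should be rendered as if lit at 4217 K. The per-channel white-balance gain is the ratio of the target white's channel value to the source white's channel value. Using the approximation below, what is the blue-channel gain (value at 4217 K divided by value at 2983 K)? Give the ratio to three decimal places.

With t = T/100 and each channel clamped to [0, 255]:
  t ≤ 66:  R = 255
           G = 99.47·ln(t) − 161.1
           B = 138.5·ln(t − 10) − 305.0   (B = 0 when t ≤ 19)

At 2983 K (t = 29.83):
  B = 138.5·ln(29.83 − 10) − 305.0 = 138.5·ln 19.83 − 305.0 = 138.5·2.9872 − 305.0 = 108.727.
At 4217 K (t = 42.17):
  B = 138.5·ln(42.17 − 10) − 305.0 = 138.5·ln 32.17 − 305.0 = 138.5·3.4710 − 305.0 = 175.738.
Gain = 175.738 / 108.727 = 1.6163 → 1.616.

1.616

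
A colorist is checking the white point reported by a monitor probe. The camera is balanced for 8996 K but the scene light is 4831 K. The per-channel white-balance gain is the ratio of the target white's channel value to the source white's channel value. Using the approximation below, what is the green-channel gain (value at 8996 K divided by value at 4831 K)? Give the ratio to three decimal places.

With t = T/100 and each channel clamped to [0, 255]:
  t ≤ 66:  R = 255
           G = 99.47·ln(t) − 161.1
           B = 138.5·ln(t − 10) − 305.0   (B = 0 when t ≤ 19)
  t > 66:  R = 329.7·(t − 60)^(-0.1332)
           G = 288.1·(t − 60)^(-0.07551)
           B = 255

At 4831 K (t = 48.31):
  G = 99.47·ln 48.31 − 161.1 = 99.47·3.8776 − 161.1 = 224.609.
At 8996 K (t = 89.96):
  G = 288.1·(89.96 − 60)^(-0.07551) = 288.1·29.96^(-0.07551) = 288.1·0.77358 = 222.869.
Gain = 222.869 / 224.609 = 0.9923 → 0.992.

0.992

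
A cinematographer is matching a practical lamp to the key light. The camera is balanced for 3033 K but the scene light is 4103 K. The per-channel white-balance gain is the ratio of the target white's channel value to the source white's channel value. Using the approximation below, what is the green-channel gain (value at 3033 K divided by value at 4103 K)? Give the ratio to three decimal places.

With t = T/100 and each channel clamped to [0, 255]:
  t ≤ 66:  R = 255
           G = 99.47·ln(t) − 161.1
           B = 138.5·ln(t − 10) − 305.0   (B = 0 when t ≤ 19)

0.856

At 4103 K (t = 41.03):
  G = 99.47·ln 41.03 − 161.1 = 99.47·3.7143 − 161.1 = 208.362.
At 3033 K (t = 30.33):
  G = 99.47·ln 30.33 − 161.1 = 99.47·3.4121 − 161.1 = 178.305.
Gain = 178.305 / 208.362 = 0.8557 → 0.856.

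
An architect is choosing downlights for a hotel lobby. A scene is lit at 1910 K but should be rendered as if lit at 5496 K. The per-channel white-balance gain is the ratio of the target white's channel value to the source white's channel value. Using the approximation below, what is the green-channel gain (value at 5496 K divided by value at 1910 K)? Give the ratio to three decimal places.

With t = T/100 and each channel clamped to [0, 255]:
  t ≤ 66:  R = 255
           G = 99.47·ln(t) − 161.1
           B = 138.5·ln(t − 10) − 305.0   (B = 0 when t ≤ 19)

1.795

At 1910 K (t = 19.1):
  G = 99.47·ln 19.1 − 161.1 = 99.47·2.9497 − 161.1 = 132.305.
At 5496 K (t = 54.96):
  G = 99.47·ln 54.96 − 161.1 = 99.47·4.0066 − 161.1 = 237.437.
Gain = 237.437 / 132.305 = 1.7946 → 1.795.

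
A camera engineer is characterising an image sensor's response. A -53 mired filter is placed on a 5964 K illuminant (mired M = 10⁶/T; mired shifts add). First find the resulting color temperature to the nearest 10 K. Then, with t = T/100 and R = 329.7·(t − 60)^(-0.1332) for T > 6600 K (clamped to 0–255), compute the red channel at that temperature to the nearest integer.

M_in = 10⁶/5964 = 167.67; M_out = 167.67 + (-53) = 114.67.
T_out = 10⁶/114.67 = 8720.5 K → 8720 K; t = 87.2.
R = 329.7·(87.2 − 60)^(-0.1332) = 329.7·27.2^(-0.1332) = 329.7·0.64404 = 212.341.
Rounded: 212.

212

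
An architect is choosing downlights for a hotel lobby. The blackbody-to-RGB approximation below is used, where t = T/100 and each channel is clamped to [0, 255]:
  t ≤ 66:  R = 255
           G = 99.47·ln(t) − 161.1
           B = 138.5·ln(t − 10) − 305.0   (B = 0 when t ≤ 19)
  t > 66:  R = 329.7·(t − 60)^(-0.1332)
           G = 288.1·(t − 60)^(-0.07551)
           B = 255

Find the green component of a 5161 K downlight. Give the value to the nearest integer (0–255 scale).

t = 5161/100 = 51.61; the t ≤ 66 branch applies.
G = 99.47·ln 51.61 − 161.1 = 99.47·3.9437 − 161.1 = 231.181.
Rounded: 231.

231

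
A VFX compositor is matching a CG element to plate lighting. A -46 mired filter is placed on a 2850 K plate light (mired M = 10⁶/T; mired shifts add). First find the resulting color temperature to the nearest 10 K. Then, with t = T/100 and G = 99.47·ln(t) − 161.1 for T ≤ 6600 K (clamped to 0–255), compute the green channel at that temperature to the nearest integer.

186

M_in = 10⁶/2850 = 350.88; M_out = 350.88 + (-46) = 304.88.
T_out = 10⁶/304.88 = 3280.0 K → 3280 K; t = 32.8.
G = 99.47·ln 32.8 − 161.1 = 99.47·3.4904 − 161.1 = 186.093.
Rounded: 186.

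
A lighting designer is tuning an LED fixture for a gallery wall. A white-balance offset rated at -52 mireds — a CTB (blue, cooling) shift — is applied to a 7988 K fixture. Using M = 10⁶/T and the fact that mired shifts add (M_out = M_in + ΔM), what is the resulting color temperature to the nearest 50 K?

13650 K

M_in = 10⁶/7988 = 125.19 mireds.
M_out = 125.19 + (-52) = 73.19 mireds.
T_out = 10⁶/73.19 = 13663.5 K → 13650 K.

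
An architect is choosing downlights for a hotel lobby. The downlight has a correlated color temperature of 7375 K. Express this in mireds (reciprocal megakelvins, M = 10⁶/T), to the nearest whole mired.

136 mireds

M = 10⁶ / 7375 = 135.593 → 136 mireds.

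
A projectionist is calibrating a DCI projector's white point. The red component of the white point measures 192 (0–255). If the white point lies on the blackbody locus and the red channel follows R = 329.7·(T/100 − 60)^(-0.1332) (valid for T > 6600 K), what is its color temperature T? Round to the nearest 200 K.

(t − 60)^(-0.1332) = 192/329.7 = 0.58235.
t − 60 = 0.58235^(1/-0.1332) = 0.58235^(-7.508) = 57.929, so t = 117.929.
T = 100·t = 11793 K → 11800 K to the nearest 200 K.

11800 K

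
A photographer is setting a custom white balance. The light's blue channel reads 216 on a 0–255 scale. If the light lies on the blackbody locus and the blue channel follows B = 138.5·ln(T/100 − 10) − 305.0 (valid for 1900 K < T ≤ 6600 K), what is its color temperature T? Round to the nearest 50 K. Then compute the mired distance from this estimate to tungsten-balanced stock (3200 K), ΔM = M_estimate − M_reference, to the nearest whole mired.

-124 mireds

ln(t − 10) = (216 + 305.0) / 138.5 = 3.7617.
t − 10 = e^3.7617 = 43.023, so t = 53.023.
T = 100·t = 5302 K → 5300 K to the nearest 50 K.
M_estimate = 10⁶/5300 = 188.68; M_reference = 10⁶/3200 = 312.50.
ΔM = 188.68 − 312.50 = -123.82 → -124 mireds.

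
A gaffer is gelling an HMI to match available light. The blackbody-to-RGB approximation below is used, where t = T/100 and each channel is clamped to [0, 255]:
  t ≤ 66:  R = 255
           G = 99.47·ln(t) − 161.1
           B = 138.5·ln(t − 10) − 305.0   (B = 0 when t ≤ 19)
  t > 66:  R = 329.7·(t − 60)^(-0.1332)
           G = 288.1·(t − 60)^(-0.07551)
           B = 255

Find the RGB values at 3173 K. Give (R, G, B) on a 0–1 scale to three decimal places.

(1.000, 0.717, 0.476)

t = 3173/100 = 31.73; the t ≤ 66 branch applies.
R = 255 by definition for t ≤ 66.
G = 99.47·ln 31.73 − 161.1 = 99.47·3.4573 − 161.1 = 182.794.
B = 138.5·ln(31.73 − 10) − 305.0 = 138.5·ln 21.73 − 305.0 = 138.5·3.0787 − 305.0 = 121.399.
Dividing each by 255: (1.0000, 0.7168, 0.4761) → (1.000, 0.717, 0.476).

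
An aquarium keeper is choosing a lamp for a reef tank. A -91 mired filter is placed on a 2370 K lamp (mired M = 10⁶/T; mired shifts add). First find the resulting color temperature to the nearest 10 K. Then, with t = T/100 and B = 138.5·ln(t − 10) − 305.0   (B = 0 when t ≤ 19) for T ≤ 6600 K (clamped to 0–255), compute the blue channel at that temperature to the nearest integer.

111

M_in = 10⁶/2370 = 421.94; M_out = 421.94 + (-91) = 330.94.
T_out = 10⁶/330.94 = 3021.7 K → 3020 K; t = 30.2.
B = 138.5·ln(30.2 − 10) − 305.0 = 138.5·ln 20.2 − 305.0 = 138.5·3.0057 − 305.0 = 111.287.
Rounded: 111.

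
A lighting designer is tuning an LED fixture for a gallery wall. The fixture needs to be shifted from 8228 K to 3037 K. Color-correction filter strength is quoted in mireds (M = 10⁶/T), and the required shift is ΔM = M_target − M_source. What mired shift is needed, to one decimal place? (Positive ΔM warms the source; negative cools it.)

+207.7 mireds

M_source = 10⁶/8228 = 121.536; M_target = 10⁶/3037 = 329.272.
ΔM = 329.272 − 121.536 = 207.736 → +207.7 mireds, a warming shift.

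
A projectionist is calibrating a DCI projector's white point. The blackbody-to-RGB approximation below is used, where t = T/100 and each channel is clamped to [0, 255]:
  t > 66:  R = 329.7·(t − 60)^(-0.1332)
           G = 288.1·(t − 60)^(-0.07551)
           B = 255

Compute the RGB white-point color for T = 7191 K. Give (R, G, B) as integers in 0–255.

(237, 239, 255)

t = 7191/100 = 71.91; the t > 66 branch applies.
R = 329.7·(71.91 − 60)^(-0.1332) = 329.7·11.91^(-0.1332) = 329.7·0.71893 = 237.032.
G = 288.1·(71.91 − 60)^(-0.07551) = 288.1·11.91^(-0.07551) = 288.1·0.82939 = 238.947.
B = 255 by definition for t > 66.
Rounded: (237, 239, 255).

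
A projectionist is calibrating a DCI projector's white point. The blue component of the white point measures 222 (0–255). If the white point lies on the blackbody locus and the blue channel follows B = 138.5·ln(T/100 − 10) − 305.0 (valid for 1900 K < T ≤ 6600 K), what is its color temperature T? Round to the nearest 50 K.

5500 K

ln(t − 10) = (222 + 305.0) / 138.5 = 3.8051.
t − 10 = e^3.8051 = 44.928, so t = 54.928.
T = 100·t = 5493 K → 5500 K to the nearest 50 K.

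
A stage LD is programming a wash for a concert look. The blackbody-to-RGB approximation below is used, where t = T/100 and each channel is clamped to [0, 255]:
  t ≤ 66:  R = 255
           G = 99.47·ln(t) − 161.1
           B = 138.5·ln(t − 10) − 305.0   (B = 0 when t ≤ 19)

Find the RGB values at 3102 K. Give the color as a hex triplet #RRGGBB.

#FFB575

t = 3102/100 = 31.02; the t ≤ 66 branch applies.
R = 255 by definition for t ≤ 66.
G = 99.47·ln 31.02 − 161.1 = 99.47·3.4346 − 161.1 = 180.543.
B = 138.5·ln(31.02 − 10) − 305.0 = 138.5·ln 21.02 − 305.0 = 138.5·3.0455 − 305.0 = 116.798.
Rounded: (255, 181, 117).
In hex: #FFB575.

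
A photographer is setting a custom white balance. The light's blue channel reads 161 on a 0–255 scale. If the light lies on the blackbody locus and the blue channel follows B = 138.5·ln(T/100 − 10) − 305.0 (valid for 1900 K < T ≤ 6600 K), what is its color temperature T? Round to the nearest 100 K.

ln(t − 10) = (161 + 305.0) / 138.5 = 3.3646.
t − 10 = e^3.3646 = 28.923, so t = 38.923.
T = 100·t = 3892 K → 3900 K to the nearest 100 K.

3900 K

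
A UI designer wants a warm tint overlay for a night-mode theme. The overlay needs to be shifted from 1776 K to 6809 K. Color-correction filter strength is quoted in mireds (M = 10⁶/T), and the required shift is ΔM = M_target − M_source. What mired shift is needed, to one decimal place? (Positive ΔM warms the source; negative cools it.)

M_source = 10⁶/1776 = 563.063; M_target = 10⁶/6809 = 146.864.
ΔM = 146.864 − 563.063 = -416.199 → -416.2 mireds, a cooling shift.

-416.2 mireds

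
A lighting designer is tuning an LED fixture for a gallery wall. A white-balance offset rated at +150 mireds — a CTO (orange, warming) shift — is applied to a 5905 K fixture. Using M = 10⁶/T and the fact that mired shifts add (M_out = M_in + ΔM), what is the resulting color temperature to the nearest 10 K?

3130 K

M_in = 10⁶/5905 = 169.35 mireds.
M_out = 169.35 + (+150) = 319.35 mireds.
T_out = 10⁶/319.35 = 3131.4 K → 3130 K.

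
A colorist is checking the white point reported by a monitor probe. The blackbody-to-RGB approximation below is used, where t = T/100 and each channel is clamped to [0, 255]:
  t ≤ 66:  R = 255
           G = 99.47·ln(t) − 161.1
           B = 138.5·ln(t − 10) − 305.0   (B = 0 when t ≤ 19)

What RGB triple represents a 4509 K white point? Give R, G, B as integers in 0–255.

R=255, G=218, B=188

t = 4509/100 = 45.09; the t ≤ 66 branch applies.
R = 255 by definition for t ≤ 66.
G = 99.47·ln 45.09 − 161.1 = 99.47·3.8087 − 161.1 = 217.747.
B = 138.5·ln(45.09 − 10) − 305.0 = 138.5·ln 35.09 − 305.0 = 138.5·3.5579 − 305.0 = 187.771.
Rounded: (255, 218, 188).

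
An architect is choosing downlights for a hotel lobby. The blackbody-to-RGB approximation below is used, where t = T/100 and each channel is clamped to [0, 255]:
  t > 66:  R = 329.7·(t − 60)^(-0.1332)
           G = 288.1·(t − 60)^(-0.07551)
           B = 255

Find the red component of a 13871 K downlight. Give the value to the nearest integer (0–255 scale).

t = 13871/100 = 138.71; the t > 66 branch applies.
R = 329.7·(138.71 − 60)^(-0.1332) = 329.7·78.71^(-0.1332) = 329.7·0.55905 = 184.318.
Rounded: 184.

184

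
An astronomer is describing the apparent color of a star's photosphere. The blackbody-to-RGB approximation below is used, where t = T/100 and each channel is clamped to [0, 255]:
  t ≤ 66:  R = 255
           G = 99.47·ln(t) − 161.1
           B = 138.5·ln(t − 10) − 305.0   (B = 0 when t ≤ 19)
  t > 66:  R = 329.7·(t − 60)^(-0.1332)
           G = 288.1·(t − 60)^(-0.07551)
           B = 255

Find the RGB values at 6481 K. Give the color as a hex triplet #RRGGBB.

t = 6481/100 = 64.81; the t ≤ 66 branch applies.
R = 255 by definition for t ≤ 66.
G = 99.47·ln 64.81 − 161.1 = 99.47·4.1715 − 161.1 = 253.835.
B = 138.5·ln(64.81 − 10) − 305.0 = 138.5·ln 54.81 − 305.0 = 138.5·4.0039 − 305.0 = 249.536.
Rounded: (255, 254, 250).
In hex: #FFFEFA.

#FFFEFA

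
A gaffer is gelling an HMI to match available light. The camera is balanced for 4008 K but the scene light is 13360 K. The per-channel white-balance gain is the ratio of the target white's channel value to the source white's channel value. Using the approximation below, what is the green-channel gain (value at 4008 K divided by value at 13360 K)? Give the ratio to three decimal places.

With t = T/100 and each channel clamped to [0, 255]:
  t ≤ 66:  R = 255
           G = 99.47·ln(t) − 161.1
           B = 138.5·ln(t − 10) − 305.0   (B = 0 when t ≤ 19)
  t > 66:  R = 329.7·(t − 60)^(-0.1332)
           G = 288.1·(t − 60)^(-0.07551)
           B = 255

0.989

At 13360 K (t = 133.6):
  G = 288.1·(133.6 − 60)^(-0.07551) = 288.1·73.6^(-0.07551) = 288.1·0.72282 = 208.245.
At 4008 K (t = 40.08):
  G = 99.47·ln 40.08 − 161.1 = 99.47·3.6909 − 161.1 = 206.032.
Gain = 206.032 / 208.245 = 0.9894 → 0.989.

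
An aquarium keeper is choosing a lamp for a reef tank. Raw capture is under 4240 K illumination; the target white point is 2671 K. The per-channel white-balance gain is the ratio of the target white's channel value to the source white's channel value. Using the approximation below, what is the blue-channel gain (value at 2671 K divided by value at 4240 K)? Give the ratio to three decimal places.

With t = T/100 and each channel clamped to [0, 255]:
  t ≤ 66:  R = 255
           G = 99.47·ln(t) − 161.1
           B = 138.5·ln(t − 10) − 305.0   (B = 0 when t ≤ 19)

At 4240 K (t = 42.4):
  B = 138.5·ln(42.4 − 10) − 305.0 = 138.5·ln 32.4 − 305.0 = 138.5·3.4782 − 305.0 = 176.725.
At 2671 K (t = 26.71):
  B = 138.5·ln(26.71 − 10) − 305.0 = 138.5·ln 16.71 − 305.0 = 138.5·2.8160 − 305.0 = 85.017.
Gain = 85.017 / 176.725 = 0.4811 → 0.481.

0.481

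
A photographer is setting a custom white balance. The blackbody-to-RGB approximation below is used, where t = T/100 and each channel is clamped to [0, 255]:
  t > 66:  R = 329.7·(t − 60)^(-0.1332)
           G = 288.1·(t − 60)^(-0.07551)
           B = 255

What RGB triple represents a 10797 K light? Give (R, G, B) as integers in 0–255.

t = 10797/100 = 107.97; the t > 66 branch applies.
R = 329.7·(107.97 − 60)^(-0.1332) = 329.7·47.97^(-0.1332) = 329.7·0.59717 = 196.886.
G = 288.1·(107.97 − 60)^(-0.07551) = 288.1·47.97^(-0.07551) = 288.1·0.74657 = 215.087.
B = 255 by definition for t > 66.
Rounded: (197, 215, 255).

(197, 215, 255)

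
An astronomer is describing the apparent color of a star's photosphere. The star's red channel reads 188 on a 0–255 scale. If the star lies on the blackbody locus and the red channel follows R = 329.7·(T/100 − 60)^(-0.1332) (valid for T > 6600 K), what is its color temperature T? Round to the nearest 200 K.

12800 K

(t − 60)^(-0.1332) = 188/329.7 = 0.57022.
t − 60 = 0.57022^(1/-0.1332) = 0.57022^(-7.508) = 67.848, so t = 127.848.
T = 100·t = 12785 K → 12800 K to the nearest 200 K.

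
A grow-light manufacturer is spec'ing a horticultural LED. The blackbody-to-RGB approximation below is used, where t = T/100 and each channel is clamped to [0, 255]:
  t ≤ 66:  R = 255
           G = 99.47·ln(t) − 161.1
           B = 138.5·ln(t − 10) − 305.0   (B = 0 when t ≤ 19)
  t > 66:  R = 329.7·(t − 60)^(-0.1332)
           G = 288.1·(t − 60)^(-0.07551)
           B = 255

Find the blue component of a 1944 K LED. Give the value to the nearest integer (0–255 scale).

t = 1944/100 = 19.44; the t ≤ 66 branch applies.
B = 138.5·ln(19.44 − 10) − 305.0 = 138.5·ln 9.44 − 305.0 = 138.5·2.2450 − 305.0 = 5.926.
Rounded: 6.

6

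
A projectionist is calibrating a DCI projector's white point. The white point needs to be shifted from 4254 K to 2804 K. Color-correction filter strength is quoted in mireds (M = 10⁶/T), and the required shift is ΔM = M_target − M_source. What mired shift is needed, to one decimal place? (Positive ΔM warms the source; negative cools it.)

M_source = 10⁶/4254 = 235.073; M_target = 10⁶/2804 = 356.633.
ΔM = 356.633 − 235.073 = 121.561 → +121.6 mireds, a warming shift.

+121.6 mireds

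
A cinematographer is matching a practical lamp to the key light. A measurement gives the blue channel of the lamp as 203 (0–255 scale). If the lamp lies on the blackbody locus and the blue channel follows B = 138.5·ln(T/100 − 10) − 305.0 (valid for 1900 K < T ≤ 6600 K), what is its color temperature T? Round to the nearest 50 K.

ln(t − 10) = (203 + 305.0) / 138.5 = 3.6679.
t − 10 = e^3.6679 = 39.168, so t = 49.168.
T = 100·t = 4917 K → 4900 K to the nearest 50 K.

4900 K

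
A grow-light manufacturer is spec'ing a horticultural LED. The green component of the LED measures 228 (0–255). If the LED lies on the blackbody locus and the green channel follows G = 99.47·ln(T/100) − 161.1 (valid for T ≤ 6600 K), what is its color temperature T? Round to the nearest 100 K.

ln t = (228 + 161.1) / 99.47 = 3.9117.
t = e^3.9117 = 49.985.
T = 100·t = 4999 K → 5000 K to the nearest 100 K.

5000 K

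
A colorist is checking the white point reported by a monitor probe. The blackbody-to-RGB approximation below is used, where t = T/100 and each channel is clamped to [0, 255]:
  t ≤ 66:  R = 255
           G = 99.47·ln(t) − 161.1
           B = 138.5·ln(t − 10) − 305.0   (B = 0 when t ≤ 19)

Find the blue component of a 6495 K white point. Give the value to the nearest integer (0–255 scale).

t = 6495/100 = 64.95; the t ≤ 66 branch applies.
B = 138.5·ln(64.95 − 10) − 305.0 = 138.5·ln 54.95 − 305.0 = 138.5·4.0064 − 305.0 = 249.890.
Rounded: 250.

250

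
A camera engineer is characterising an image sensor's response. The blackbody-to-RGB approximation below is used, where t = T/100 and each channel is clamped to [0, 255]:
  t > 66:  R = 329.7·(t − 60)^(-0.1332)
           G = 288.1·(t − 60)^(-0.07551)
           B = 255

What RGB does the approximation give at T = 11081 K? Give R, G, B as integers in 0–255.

t = 11081/100 = 110.81; the t > 66 branch applies.
R = 329.7·(110.81 − 60)^(-0.1332) = 329.7·50.81^(-0.1332) = 329.7·0.59261 = 195.383.
G = 288.1·(110.81 − 60)^(-0.07551) = 288.1·50.81^(-0.07551) = 288.1·0.74333 = 214.154.
B = 255 by definition for t > 66.
Rounded: (195, 214, 255).

R=195, G=214, B=255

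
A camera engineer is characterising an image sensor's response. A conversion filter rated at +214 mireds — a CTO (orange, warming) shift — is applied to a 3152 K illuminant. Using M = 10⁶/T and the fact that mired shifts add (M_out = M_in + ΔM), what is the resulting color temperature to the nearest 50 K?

1900 K

M_in = 10⁶/3152 = 317.26 mireds.
M_out = 317.26 + (+214) = 531.26 mireds.
T_out = 10⁶/531.26 = 1882.3 K → 1900 K.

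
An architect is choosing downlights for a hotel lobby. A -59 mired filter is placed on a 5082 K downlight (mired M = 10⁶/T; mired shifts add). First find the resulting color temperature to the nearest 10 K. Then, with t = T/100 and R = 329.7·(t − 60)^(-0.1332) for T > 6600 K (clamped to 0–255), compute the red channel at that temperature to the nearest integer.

M_in = 10⁶/5082 = 196.77; M_out = 196.77 + (-59) = 137.77.
T_out = 10⁶/137.77 = 7258.3 K → 7260 K; t = 72.6.
R = 329.7·(72.6 − 60)^(-0.1332) = 329.7·12.6^(-0.1332) = 329.7·0.71356 = 235.261.
Rounded: 235.

235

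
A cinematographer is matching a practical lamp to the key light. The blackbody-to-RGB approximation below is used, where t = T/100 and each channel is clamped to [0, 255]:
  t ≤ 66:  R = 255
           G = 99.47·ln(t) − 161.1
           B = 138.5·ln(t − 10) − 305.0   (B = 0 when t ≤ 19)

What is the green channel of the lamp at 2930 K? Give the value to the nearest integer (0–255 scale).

t = 2930/100 = 29.3; the t ≤ 66 branch applies.
G = 99.47·ln 29.3 − 161.1 = 99.47·3.3776 − 161.1 = 174.869.
Rounded: 175.

175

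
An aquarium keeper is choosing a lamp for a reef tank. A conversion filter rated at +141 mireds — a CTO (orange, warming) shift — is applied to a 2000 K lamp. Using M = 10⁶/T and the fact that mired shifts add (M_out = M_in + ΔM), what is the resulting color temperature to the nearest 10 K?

1560 K

M_in = 10⁶/2000 = 500.00 mireds.
M_out = 500.00 + (+141) = 641.00 mireds.
T_out = 10⁶/641.00 = 1560.1 K → 1560 K.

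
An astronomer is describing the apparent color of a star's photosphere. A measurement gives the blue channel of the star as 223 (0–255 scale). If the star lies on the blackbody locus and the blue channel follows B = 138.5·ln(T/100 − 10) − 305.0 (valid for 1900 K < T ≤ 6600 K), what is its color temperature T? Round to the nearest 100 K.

5500 K

ln(t − 10) = (223 + 305.0) / 138.5 = 3.8123.
t − 10 = e^3.8123 = 45.253, so t = 55.253.
T = 100·t = 5525 K → 5500 K to the nearest 100 K.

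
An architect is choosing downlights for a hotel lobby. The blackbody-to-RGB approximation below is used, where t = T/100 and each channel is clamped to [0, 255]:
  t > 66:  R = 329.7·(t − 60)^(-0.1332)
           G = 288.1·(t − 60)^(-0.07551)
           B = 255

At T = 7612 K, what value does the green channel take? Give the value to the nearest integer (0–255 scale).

t = 7612/100 = 76.12; the t > 66 branch applies.
G = 288.1·(76.12 − 60)^(-0.07551) = 288.1·16.12^(-0.07551) = 288.1·0.81065 = 233.547.
Rounded: 234.

234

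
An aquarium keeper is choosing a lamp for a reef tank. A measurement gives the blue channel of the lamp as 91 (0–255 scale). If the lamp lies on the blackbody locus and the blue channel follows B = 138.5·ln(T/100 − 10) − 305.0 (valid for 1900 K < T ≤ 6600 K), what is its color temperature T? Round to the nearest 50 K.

2750 K

ln(t − 10) = (91 + 305.0) / 138.5 = 2.8592.
t − 10 = e^2.8592 = 17.448, so t = 27.448.
T = 100·t = 2745 K → 2750 K to the nearest 50 K.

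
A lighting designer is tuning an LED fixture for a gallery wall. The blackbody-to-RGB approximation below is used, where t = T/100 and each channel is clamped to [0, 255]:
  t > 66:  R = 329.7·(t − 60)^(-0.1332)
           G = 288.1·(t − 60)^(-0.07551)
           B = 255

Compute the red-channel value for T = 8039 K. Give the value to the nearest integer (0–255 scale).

221

t = 8039/100 = 80.39; the t > 66 branch applies.
R = 329.7·(80.39 − 60)^(-0.1332) = 329.7·20.39^(-0.1332) = 329.7·0.66925 = 220.650.
Rounded: 221.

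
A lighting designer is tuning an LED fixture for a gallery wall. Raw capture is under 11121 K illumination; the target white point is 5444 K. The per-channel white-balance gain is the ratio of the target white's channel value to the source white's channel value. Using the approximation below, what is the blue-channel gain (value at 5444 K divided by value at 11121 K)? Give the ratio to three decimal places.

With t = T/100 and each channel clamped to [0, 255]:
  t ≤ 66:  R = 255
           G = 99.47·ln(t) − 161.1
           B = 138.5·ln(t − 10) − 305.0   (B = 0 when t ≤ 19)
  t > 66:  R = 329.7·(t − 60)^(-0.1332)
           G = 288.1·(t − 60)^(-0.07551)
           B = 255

At 11121 K (t = 111.21):
  B = 255 by definition for t > 66.
At 5444 K (t = 54.44):
  B = 138.5·ln(54.44 − 10) − 305.0 = 138.5·ln 44.44 − 305.0 = 138.5·3.7941 − 305.0 = 220.488.
Gain = 220.488 / 255.000 = 0.8647 → 0.865.

0.865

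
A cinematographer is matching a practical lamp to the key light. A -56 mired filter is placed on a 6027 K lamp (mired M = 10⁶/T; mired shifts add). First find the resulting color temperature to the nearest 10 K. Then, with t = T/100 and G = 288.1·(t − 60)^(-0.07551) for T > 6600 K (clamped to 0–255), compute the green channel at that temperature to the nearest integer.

M_in = 10⁶/6027 = 165.92; M_out = 165.92 + (-56) = 109.92.
T_out = 10⁶/109.92 = 9097.5 K → 9100 K; t = 91.
G = 288.1·(91 − 60)^(-0.07551) = 288.1·31^(-0.07551) = 288.1·0.77159 = 222.295.
Rounded: 222.

222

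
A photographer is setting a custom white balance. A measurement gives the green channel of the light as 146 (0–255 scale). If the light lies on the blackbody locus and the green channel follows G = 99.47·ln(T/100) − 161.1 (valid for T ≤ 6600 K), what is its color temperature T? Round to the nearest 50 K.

ln t = (146 + 161.1) / 99.47 = 3.0874.
t = e^3.0874 = 21.919.
T = 100·t = 2192 K → 2200 K to the nearest 50 K.

2200 K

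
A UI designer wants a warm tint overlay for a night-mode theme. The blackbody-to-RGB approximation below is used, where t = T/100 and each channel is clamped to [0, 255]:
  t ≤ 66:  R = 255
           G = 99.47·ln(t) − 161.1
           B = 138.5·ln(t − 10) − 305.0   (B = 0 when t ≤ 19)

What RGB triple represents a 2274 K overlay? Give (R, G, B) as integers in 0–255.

t = 2274/100 = 22.74; the t ≤ 66 branch applies.
R = 255 by definition for t ≤ 66.
G = 99.47·ln 22.74 − 161.1 = 99.47·3.1241 − 161.1 = 149.657.
B = 138.5·ln(22.74 − 10) − 305.0 = 138.5·ln 12.74 − 305.0 = 138.5·2.5447 − 305.0 = 47.447.
Rounded: (255, 150, 47).

(255, 150, 47)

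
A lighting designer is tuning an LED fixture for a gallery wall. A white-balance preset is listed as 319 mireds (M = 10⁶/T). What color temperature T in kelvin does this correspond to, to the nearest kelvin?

T = 10⁶ / 319 = 3134.80 K → 3135 K.

3135 K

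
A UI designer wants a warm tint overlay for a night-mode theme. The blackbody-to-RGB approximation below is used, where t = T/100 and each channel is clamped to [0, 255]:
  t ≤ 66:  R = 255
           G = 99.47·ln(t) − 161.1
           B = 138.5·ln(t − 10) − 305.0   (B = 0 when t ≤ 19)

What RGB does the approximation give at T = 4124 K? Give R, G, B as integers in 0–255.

R=255, G=209, B=172

t = 4124/100 = 41.24; the t ≤ 66 branch applies.
R = 255 by definition for t ≤ 66.
G = 99.47·ln 41.24 − 161.1 = 99.47·3.7194 − 161.1 = 208.870.
B = 138.5·ln(41.24 − 10) − 305.0 = 138.5·ln 31.24 − 305.0 = 138.5·3.4417 − 305.0 = 171.675.
Rounded: (255, 209, 172).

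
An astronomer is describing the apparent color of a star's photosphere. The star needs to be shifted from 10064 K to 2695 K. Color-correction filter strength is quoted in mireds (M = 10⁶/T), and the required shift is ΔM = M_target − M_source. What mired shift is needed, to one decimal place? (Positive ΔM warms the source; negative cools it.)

M_source = 10⁶/10064 = 99.364; M_target = 10⁶/2695 = 371.058.
ΔM = 371.058 − 99.364 = 271.693 → +271.7 mireds, a warming shift.

+271.7 mireds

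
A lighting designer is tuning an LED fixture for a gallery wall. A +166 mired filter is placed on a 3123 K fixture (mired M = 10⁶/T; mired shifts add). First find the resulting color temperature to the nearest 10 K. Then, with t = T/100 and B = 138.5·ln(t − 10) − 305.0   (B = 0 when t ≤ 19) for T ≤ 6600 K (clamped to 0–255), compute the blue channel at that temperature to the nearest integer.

22

M_in = 10⁶/3123 = 320.20; M_out = 320.20 + (+166) = 486.20.
T_out = 10⁶/486.20 = 2056.7 K → 2060 K; t = 20.6.
B = 138.5·ln(20.6 − 10) − 305.0 = 138.5·ln 10.6 − 305.0 = 138.5·2.3609 − 305.0 = 21.978.
Rounded: 22.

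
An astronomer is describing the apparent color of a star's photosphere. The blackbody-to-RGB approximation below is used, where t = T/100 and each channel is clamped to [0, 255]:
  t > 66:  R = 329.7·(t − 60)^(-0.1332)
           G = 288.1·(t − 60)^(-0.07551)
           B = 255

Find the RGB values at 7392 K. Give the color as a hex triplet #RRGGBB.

#E8ECFF

t = 7392/100 = 73.92; the t > 66 branch applies.
R = 329.7·(73.92 − 60)^(-0.1332) = 329.7·13.92^(-0.1332) = 329.7·0.70415 = 232.159.
G = 288.1·(73.92 − 60)^(-0.07551) = 288.1·13.92^(-0.07551) = 288.1·0.81968 = 236.150.
B = 255 by definition for t > 66.
Rounded: (232, 236, 255).
In hex: #E8ECFF.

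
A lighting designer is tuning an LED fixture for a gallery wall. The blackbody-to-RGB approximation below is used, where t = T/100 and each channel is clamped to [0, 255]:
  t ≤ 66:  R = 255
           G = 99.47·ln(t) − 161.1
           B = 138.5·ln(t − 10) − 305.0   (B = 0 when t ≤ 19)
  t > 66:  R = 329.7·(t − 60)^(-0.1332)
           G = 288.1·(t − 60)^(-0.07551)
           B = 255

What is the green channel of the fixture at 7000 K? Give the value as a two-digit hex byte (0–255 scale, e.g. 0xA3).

t = 7000/100 = 70; the t > 66 branch applies.
G = 288.1·(70 − 60)^(-0.07551) = 288.1·10^(-0.07551) = 288.1·0.84041 = 242.121.
Rounded: 242; in hex, 0xF2.

0xF2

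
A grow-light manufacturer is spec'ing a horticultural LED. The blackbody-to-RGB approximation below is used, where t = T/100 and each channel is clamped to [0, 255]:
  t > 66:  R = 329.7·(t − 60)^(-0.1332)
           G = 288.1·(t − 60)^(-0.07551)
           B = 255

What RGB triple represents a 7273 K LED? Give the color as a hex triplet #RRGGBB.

#EBEEFF

t = 7273/100 = 72.73; the t > 66 branch applies.
R = 329.7·(72.73 − 60)^(-0.1332) = 329.7·12.73^(-0.1332) = 329.7·0.71259 = 234.939.
G = 288.1·(72.73 − 60)^(-0.07551) = 288.1·12.73^(-0.07551) = 288.1·0.82523 = 237.748.
B = 255 by definition for t > 66.
Rounded: (235, 238, 255).
In hex: #EBEEFF.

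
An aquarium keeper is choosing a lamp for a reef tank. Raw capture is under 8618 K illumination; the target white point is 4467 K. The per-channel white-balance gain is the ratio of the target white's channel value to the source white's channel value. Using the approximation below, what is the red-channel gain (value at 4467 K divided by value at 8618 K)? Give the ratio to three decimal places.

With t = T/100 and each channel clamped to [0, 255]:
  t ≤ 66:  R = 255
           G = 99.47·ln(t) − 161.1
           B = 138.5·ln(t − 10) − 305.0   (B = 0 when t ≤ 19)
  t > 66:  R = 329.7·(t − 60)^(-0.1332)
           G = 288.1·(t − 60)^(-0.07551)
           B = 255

At 8618 K (t = 86.18):
  R = 329.7·(86.18 − 60)^(-0.1332) = 329.7·26.18^(-0.1332) = 329.7·0.64733 = 213.425.
At 4467 K (t = 44.67):
  R = 255 by definition for t ≤ 66.
Gain = 255.000 / 213.425 = 1.1948 → 1.195.

1.195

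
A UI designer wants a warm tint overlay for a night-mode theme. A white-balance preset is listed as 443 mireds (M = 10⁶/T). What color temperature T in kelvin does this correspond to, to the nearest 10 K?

T = 10⁶ / 443 = 2257.34 K → 2260 K.

2260 K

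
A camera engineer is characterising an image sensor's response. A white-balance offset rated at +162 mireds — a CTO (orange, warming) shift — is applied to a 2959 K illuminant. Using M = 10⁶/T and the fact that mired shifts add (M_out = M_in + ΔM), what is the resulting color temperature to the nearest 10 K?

M_in = 10⁶/2959 = 337.95 mireds.
M_out = 337.95 + (+162) = 499.95 mireds.
T_out = 10⁶/499.95 = 2000.2 K → 2000 K.

2000 K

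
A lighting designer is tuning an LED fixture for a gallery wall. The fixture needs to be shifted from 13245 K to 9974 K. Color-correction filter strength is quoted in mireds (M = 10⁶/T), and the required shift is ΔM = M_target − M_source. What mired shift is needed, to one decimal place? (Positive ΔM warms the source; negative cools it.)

+24.8 mireds

M_source = 10⁶/13245 = 75.500; M_target = 10⁶/9974 = 100.261.
ΔM = 100.261 − 75.500 = 24.760 → +24.8 mireds, a warming shift.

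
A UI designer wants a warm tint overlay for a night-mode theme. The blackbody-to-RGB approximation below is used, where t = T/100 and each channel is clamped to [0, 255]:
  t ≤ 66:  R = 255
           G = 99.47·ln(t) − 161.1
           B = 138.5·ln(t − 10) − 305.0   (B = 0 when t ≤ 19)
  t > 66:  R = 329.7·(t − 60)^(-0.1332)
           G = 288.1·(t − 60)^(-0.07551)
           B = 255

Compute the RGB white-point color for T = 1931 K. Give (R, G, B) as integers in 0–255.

(255, 133, 4)

t = 1931/100 = 19.31; the t ≤ 66 branch applies.
R = 255 by definition for t ≤ 66.
G = 99.47·ln 19.31 − 161.1 = 99.47·2.9606 − 161.1 = 133.393.
B = 138.5·ln(19.31 − 10) − 305.0 = 138.5·ln 9.31 − 305.0 = 138.5·2.2311 − 305.0 = 4.006.
Rounded: (255, 133, 4).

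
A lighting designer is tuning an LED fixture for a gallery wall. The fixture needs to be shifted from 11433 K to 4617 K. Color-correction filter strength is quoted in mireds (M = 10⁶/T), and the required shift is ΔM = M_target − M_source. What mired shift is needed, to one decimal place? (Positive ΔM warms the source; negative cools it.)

+129.1 mireds

M_source = 10⁶/11433 = 87.466; M_target = 10⁶/4617 = 216.591.
ΔM = 216.591 − 87.466 = 129.125 → +129.1 mireds, a warming shift.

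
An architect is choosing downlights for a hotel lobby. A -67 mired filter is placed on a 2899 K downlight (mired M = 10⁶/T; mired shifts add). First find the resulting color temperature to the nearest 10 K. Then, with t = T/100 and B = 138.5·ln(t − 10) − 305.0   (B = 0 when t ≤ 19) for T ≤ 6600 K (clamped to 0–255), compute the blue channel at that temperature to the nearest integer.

M_in = 10⁶/2899 = 344.95; M_out = 344.95 + (-67) = 277.95.
T_out = 10⁶/277.95 = 3597.8 K → 3600 K; t = 36.
B = 138.5·ln(36 − 10) − 305.0 = 138.5·ln 26 − 305.0 = 138.5·3.2581 − 305.0 = 146.246.
Rounded: 146.

146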